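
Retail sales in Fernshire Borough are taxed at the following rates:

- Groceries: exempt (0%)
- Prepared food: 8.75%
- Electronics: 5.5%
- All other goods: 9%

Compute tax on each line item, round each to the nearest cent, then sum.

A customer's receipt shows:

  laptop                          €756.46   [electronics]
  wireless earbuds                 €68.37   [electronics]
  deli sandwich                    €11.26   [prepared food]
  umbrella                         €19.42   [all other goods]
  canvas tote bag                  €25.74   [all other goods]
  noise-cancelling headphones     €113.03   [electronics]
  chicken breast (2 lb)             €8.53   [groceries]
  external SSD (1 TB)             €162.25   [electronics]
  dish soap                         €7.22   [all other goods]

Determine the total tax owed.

€66.22

Laptop €756.46: electronics → 5.5% → €41.61
Wireless earbuds €68.37: electronics → 5.5% → €3.76
Deli sandwich €11.26: prepared food → 8.75% → €0.99
Umbrella €19.42: all other goods → 9% → €1.75
Canvas tote bag €25.74: all other goods → 9% → €2.32
Noise-cancelling headphones €113.03: electronics → 5.5% → €6.22
Chicken breast (2 lb) €8.53: groceries → 0% → €0.00
External SSD (1 TB) €162.25: electronics → 5.5% → €8.92
Dish soap €7.22: all other goods → 9% → €0.65
Total tax = €41.61 + €3.76 + €0.99 + €1.75 + €2.32 + €6.22 + €8.92 + €0.65 = €66.22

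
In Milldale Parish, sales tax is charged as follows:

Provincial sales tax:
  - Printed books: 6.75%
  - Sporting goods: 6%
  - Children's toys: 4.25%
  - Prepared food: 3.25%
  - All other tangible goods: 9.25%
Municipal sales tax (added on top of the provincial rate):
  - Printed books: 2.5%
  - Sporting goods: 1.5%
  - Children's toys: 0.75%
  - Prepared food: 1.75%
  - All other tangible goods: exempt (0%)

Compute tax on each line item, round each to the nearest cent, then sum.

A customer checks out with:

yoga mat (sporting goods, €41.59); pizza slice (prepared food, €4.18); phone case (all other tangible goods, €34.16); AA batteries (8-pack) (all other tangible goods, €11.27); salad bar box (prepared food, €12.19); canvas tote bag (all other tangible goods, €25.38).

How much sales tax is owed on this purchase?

Yoga mat €41.59: sporting goods → 6% + 1.5% municipal = 7.5% → €3.12
Pizza slice €4.18: prepared food → 3.25% + 1.75% municipal = 5% → €0.21
Phone case €34.16: all other tangible goods → 9.25% + 0% municipal = 9.25% → €3.16
AA batteries (8-pack) €11.27: all other tangible goods → 9.25% + 0% municipal = 9.25% → €1.04
Salad bar box €12.19: prepared food → 3.25% + 1.75% municipal = 5% → €0.61
Canvas tote bag €25.38: all other tangible goods → 9.25% + 0% municipal = 9.25% → €2.35
Total tax = €3.12 + €0.21 + €3.16 + €1.04 + €0.61 + €2.35 = €10.49

€10.49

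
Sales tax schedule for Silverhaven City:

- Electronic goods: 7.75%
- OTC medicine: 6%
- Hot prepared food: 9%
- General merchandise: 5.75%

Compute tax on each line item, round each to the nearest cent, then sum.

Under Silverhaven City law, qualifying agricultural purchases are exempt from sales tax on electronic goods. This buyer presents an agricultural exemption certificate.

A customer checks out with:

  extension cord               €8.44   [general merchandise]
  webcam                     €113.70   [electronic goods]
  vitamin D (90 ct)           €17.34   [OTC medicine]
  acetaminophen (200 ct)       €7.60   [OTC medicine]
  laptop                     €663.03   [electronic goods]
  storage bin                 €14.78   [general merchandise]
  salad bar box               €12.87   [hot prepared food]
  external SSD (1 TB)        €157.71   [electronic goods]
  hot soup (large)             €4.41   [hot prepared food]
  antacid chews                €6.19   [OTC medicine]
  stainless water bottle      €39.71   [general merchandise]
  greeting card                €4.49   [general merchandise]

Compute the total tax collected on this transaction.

€7.31

Extension cord €8.44: general merchandise → 5.75% → €0.49
Webcam €113.70: electronic goods, buyer-exempt → 0% → €0.00
Vitamin D (90 ct) €17.34: OTC medicine → 6% → €1.04
Acetaminophen (200 ct) €7.60: OTC medicine → 6% → €0.46
Laptop €663.03: electronic goods, buyer-exempt → 0% → €0.00
Storage bin €14.78: general merchandise → 5.75% → €0.85
Salad bar box €12.87: hot prepared food → 9% → €1.16
External SSD (1 TB) €157.71: electronic goods, buyer-exempt → 0% → €0.00
Hot soup (large) €4.41: hot prepared food → 9% → €0.40
Antacid chews €6.19: OTC medicine → 6% → €0.37
Stainless water bottle €39.71: general merchandise → 5.75% → €2.28
Greeting card €4.49: general merchandise → 5.75% → €0.26
Total tax = €0.49 + €1.04 + €0.46 + €0.85 + €1.16 + €0.40 + €0.37 + €2.28 + €0.26 = €7.31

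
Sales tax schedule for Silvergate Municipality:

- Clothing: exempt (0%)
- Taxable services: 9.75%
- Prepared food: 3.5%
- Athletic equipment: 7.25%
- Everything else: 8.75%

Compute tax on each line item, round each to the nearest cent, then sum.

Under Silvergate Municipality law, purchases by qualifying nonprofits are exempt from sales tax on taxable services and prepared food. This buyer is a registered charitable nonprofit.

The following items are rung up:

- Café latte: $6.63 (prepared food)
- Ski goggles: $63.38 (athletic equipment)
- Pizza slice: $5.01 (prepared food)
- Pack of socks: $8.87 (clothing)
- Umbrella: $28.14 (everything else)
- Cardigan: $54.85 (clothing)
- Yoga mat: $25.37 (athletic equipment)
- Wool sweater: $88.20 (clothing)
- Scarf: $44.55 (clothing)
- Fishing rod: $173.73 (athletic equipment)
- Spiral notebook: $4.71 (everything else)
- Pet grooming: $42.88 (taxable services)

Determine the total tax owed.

Café latte $6.63: prepared food, buyer-exempt → 0% → $0.00
Ski goggles $63.38: athletic equipment → 7.25% → $4.60
Pizza slice $5.01: prepared food, buyer-exempt → 0% → $0.00
Pack of socks $8.87: clothing → 0% → $0.00
Umbrella $28.14: everything else → 8.75% → $2.46
Cardigan $54.85: clothing → 0% → $0.00
Yoga mat $25.37: athletic equipment → 7.25% → $1.84
Wool sweater $88.20: clothing → 0% → $0.00
Scarf $44.55: clothing → 0% → $0.00
Fishing rod $173.73: athletic equipment → 7.25% → $12.60
Spiral notebook $4.71: everything else → 8.75% → $0.41
Pet grooming $42.88: taxable services, buyer-exempt → 0% → $0.00
Total tax = $4.60 + $2.46 + $1.84 + $12.60 + $0.41 = $21.91

$21.91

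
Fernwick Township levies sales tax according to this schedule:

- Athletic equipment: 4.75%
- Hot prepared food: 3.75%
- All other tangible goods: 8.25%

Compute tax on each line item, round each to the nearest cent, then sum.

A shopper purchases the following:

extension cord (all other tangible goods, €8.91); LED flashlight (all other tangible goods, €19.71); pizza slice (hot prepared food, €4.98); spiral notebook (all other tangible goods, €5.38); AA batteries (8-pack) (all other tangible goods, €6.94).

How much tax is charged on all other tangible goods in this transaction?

Extension cord €8.91: all other tangible goods → 8.25% → €0.74
LED flashlight €19.71: all other tangible goods → 8.25% → €1.63
Spiral notebook €5.38: all other tangible goods → 8.25% → €0.44
AA batteries (8-pack) €6.94: all other tangible goods → 8.25% → €0.57
Tax on all other tangible goods = €0.74 + €1.63 + €0.44 + €0.57 = €3.38

€3.38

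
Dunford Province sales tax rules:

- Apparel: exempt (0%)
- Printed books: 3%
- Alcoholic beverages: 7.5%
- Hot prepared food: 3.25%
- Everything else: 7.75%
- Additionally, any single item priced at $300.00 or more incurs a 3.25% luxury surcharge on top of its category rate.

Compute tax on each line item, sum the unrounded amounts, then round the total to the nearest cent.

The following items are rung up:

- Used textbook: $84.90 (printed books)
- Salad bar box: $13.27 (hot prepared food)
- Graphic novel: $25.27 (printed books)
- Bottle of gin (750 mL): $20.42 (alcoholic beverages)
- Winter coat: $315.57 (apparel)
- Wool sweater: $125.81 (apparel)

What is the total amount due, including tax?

Used textbook $84.90: printed books → 3% → $2.547
Salad bar box $13.27: hot prepared food → 3.25% → $0.431275
Graphic novel $25.27: printed books → 3% → $0.7581
Bottle of gin (750 mL) $20.42: alcoholic beverages → 7.5% → $1.5315
Winter coat $315.57: apparel → 0% + 3.25% surcharge = 3.25% → $10.256025
Wool sweater $125.81: apparel → 0% → $0.00
Subtotal = $585.24; unrounded tax = $15.5239 → $15.52; total due = $600.76

$600.76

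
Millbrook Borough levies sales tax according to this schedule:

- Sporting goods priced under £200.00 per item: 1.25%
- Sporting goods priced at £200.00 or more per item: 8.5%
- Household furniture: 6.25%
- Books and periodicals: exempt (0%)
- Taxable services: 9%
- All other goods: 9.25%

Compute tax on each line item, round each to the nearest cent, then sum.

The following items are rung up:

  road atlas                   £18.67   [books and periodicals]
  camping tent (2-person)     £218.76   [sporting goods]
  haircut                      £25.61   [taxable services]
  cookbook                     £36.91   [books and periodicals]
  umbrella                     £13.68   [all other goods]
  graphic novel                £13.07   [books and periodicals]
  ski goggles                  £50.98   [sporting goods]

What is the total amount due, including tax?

£400.48

Road atlas £18.67: books and periodicals → 0% → £0.00
Camping tent (2-person) £218.76: sporting goods, £200.00 or more → 8.5% → £18.59
Haircut £25.61: taxable services → 9% → £2.30
Cookbook £36.91: books and periodicals → 0% → £0.00
Umbrella £13.68: all other goods → 9.25% → £1.27
Graphic novel £13.07: books and periodicals → 0% → £0.00
Ski goggles £50.98: sporting goods, under £200.00 → 1.25% → £0.64
Subtotal = £377.68; tax = £22.80; total due = £400.48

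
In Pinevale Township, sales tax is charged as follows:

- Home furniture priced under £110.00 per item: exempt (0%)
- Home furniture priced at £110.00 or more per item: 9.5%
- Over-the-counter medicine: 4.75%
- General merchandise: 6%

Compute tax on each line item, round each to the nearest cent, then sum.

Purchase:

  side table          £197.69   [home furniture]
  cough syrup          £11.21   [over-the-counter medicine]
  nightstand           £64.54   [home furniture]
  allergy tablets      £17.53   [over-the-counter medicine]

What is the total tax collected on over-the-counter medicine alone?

£1.36

Cough syrup £11.21: over-the-counter medicine → 4.75% → £0.53
Allergy tablets £17.53: over-the-counter medicine → 4.75% → £0.83
Tax on over-the-counter medicine = £0.53 + £0.83 = £1.36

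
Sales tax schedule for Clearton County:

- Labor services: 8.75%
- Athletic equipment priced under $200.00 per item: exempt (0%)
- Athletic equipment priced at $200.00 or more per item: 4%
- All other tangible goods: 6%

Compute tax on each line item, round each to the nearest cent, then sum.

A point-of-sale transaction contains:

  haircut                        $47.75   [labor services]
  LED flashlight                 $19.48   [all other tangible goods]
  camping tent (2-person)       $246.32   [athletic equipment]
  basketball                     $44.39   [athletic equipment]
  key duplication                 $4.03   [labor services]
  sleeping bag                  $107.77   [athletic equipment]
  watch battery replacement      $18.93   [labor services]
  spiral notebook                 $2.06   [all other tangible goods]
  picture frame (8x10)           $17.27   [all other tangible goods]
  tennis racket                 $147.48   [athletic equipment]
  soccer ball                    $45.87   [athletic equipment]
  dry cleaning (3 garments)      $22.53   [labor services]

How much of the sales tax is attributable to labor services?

$8.16

Haircut $47.75: labor services → 8.75% → $4.18
Key duplication $4.03: labor services → 8.75% → $0.35
Watch battery replacement $18.93: labor services → 8.75% → $1.66
Dry cleaning (3 garments) $22.53: labor services → 8.75% → $1.97
Tax on labor services = $4.18 + $0.35 + $1.66 + $1.97 = $8.16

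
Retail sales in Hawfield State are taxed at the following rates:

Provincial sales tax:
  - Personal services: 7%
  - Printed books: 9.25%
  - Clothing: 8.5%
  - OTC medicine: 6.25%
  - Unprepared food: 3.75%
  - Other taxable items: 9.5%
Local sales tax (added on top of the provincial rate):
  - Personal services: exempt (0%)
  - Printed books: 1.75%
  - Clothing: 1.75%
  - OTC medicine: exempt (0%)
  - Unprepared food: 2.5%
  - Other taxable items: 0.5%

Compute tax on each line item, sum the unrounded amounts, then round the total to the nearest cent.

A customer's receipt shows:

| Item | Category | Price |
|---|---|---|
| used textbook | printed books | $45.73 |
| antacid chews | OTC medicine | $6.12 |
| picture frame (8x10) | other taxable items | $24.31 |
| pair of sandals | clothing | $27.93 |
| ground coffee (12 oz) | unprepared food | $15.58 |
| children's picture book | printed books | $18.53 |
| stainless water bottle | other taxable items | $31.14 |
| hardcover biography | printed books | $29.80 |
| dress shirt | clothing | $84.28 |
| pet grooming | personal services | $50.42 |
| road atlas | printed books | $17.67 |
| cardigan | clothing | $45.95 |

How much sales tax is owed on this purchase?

Used textbook $45.73: printed books → 9.25% + 1.75% local = 11% → $5.0303
Antacid chews $6.12: OTC medicine → 6.25% + 0% local = 6.25% → $0.3825
Picture frame (8x10) $24.31: other taxable items → 9.5% + 0.5% local = 10% → $2.431
Pair of sandals $27.93: clothing → 8.5% + 1.75% local = 10.25% → $2.862825
Ground coffee (12 oz) $15.58: unprepared food → 3.75% + 2.5% local = 6.25% → $0.97375
Children's picture book $18.53: printed books → 9.25% + 1.75% local = 11% → $2.0383
Stainless water bottle $31.14: other taxable items → 9.5% + 0.5% local = 10% → $3.114
Hardcover biography $29.80: printed books → 9.25% + 1.75% local = 11% → $3.278
Dress shirt $84.28: clothing → 8.5% + 1.75% local = 10.25% → $8.6387
Pet grooming $50.42: personal services → 7% + 0% local = 7% → $3.5294
Road atlas $17.67: printed books → 9.25% + 1.75% local = 11% → $1.9437
Cardigan $45.95: clothing → 8.5% + 1.75% local = 10.25% → $4.709875
Unrounded tax sum = $38.93235 → $38.93

$38.93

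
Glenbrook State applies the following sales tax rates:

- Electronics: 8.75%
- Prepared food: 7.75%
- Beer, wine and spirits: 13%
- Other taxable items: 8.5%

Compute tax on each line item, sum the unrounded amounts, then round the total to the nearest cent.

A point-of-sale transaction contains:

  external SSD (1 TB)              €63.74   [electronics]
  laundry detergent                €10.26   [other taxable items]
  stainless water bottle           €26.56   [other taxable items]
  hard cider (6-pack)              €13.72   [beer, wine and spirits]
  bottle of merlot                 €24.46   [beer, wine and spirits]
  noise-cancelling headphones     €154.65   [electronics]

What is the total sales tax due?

External SSD (1 TB) €63.74: electronics → 8.75% → €5.57725
Laundry detergent €10.26: other taxable items → 8.5% → €0.8721
Stainless water bottle €26.56: other taxable items → 8.5% → €2.2576
Hard cider (6-pack) €13.72: beer, wine and spirits → 13% → €1.7836
Bottle of merlot €24.46: beer, wine and spirits → 13% → €3.1798
Noise-cancelling headphones €154.65: electronics → 8.75% → €13.531875
Unrounded tax sum = €27.202225 → €27.20

€27.20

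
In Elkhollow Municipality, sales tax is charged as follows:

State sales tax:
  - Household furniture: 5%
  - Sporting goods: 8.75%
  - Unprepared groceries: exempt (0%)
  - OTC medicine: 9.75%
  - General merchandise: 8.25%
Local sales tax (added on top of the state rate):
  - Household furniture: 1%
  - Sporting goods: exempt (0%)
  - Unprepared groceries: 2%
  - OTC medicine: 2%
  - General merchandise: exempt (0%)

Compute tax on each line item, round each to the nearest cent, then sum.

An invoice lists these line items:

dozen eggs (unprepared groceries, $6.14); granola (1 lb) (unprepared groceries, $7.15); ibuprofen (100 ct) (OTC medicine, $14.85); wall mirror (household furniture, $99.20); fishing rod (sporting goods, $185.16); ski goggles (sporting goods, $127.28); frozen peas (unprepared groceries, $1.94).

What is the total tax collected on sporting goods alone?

Fishing rod $185.16: sporting goods → 8.75% + 0% local = 8.75% → $16.20
Ski goggles $127.28: sporting goods → 8.75% + 0% local = 8.75% → $11.14
Tax on sporting goods = $16.20 + $11.14 = $27.34

$27.34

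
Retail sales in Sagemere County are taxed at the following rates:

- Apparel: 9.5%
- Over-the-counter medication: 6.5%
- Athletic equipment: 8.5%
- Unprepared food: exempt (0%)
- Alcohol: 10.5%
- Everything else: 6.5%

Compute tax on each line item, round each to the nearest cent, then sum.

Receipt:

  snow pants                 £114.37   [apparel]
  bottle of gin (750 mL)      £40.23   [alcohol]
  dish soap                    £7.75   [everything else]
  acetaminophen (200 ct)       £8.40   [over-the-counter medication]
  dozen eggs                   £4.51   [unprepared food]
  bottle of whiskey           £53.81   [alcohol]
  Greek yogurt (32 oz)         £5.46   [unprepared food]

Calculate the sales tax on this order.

Snow pants £114.37: apparel → 9.5% → £10.87
Bottle of gin (750 mL) £40.23: alcohol → 10.5% → £4.22
Dish soap £7.75: everything else → 6.5% → £0.50
Acetaminophen (200 ct) £8.40: over-the-counter medication → 6.5% → £0.55
Dozen eggs £4.51: unprepared food → 0% → £0.00
Bottle of whiskey £53.81: alcohol → 10.5% → £5.65
Greek yogurt (32 oz) £5.46: unprepared food → 0% → £0.00
Total tax = £10.87 + £4.22 + £0.50 + £0.55 + £5.65 = £21.79

£21.79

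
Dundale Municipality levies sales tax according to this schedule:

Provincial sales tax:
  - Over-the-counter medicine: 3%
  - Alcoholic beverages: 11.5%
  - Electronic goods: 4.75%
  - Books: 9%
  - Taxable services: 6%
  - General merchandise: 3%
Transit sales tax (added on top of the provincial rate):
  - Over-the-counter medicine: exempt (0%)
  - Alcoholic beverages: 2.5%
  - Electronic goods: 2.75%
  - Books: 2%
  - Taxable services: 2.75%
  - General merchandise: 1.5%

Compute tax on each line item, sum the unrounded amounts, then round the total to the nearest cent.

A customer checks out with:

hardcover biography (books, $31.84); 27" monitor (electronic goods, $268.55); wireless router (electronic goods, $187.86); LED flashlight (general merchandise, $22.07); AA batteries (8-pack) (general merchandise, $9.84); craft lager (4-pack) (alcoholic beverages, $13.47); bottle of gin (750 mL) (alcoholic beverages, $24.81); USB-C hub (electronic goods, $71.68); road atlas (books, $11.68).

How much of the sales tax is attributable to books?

Hardcover biography $31.84: books → 9% + 2% transit = 11% → $3.5024
Road atlas $11.68: books → 9% + 2% transit = 11% → $1.2848
Tax on books: unrounded sum = $4.7872 → $4.79

$4.79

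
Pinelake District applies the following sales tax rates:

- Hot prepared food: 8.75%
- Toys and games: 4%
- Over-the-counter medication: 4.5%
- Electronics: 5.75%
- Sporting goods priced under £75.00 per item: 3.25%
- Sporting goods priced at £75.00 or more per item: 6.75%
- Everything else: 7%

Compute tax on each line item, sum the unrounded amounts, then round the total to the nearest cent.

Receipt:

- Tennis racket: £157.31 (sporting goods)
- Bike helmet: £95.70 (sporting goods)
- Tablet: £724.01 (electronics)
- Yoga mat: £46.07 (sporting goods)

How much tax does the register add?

£60.21

Tennis racket £157.31: sporting goods, £75.00 or more → 6.75% → £10.618425
Bike helmet £95.70: sporting goods, £75.00 or more → 6.75% → £6.45975
Tablet £724.01: electronics → 5.75% → £41.630575
Yoga mat £46.07: sporting goods, under £75.00 → 3.25% → £1.497275
Unrounded tax sum = £60.206025 → £60.21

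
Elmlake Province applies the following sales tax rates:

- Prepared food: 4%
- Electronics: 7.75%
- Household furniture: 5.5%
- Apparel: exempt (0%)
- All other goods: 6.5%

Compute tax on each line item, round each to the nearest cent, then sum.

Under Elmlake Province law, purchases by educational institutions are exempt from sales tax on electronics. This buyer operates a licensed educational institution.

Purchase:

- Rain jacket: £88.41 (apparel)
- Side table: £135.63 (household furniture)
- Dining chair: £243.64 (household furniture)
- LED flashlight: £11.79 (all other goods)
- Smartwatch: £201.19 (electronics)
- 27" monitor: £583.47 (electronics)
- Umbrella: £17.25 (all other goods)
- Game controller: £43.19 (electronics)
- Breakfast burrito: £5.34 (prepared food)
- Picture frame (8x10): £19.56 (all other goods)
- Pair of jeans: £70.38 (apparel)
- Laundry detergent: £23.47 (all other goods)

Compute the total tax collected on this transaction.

£25.76

Rain jacket £88.41: apparel → 0% → £0.00
Side table £135.63: household furniture → 5.5% → £7.46
Dining chair £243.64: household furniture → 5.5% → £13.40
LED flashlight £11.79: all other goods → 6.5% → £0.77
Smartwatch £201.19: electronics, buyer-exempt → 0% → £0.00
27" monitor £583.47: electronics, buyer-exempt → 0% → £0.00
Umbrella £17.25: all other goods → 6.5% → £1.12
Game controller £43.19: electronics, buyer-exempt → 0% → £0.00
Breakfast burrito £5.34: prepared food → 4% → £0.21
Picture frame (8x10) £19.56: all other goods → 6.5% → £1.27
Pair of jeans £70.38: apparel → 0% → £0.00
Laundry detergent £23.47: all other goods → 6.5% → £1.53
Total tax = £7.46 + £13.40 + £0.77 + £1.12 + £0.21 + £1.27 + £1.53 = £25.76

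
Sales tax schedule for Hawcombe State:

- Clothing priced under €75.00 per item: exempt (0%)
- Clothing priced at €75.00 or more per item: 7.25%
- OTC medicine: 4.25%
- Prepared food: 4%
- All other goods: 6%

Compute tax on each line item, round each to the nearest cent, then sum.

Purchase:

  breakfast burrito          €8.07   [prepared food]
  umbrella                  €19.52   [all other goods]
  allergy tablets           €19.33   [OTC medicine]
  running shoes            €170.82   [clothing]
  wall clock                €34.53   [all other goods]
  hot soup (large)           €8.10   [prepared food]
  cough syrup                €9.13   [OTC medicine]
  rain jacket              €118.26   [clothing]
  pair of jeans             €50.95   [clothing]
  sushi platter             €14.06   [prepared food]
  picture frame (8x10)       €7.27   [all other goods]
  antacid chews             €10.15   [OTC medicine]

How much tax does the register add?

€27.47

Breakfast burrito €8.07: prepared food → 4% → €0.32
Umbrella €19.52: all other goods → 6% → €1.17
Allergy tablets €19.33: OTC medicine → 4.25% → €0.82
Running shoes €170.82: clothing, €75.00 or more → 7.25% → €12.38
Wall clock €34.53: all other goods → 6% → €2.07
Hot soup (large) €8.10: prepared food → 4% → €0.32
Cough syrup €9.13: OTC medicine → 4.25% → €0.39
Rain jacket €118.26: clothing, €75.00 or more → 7.25% → €8.57
Pair of jeans €50.95: clothing, under €75.00 → 0% → €0.00
Sushi platter €14.06: prepared food → 4% → €0.56
Picture frame (8x10) €7.27: all other goods → 6% → €0.44
Antacid chews €10.15: OTC medicine → 4.25% → €0.43
Total tax = €0.32 + €1.17 + €0.82 + €12.38 + €2.07 + €0.32 + €0.39 + €8.57 + €0.56 + €0.44 + €0.43 = €27.47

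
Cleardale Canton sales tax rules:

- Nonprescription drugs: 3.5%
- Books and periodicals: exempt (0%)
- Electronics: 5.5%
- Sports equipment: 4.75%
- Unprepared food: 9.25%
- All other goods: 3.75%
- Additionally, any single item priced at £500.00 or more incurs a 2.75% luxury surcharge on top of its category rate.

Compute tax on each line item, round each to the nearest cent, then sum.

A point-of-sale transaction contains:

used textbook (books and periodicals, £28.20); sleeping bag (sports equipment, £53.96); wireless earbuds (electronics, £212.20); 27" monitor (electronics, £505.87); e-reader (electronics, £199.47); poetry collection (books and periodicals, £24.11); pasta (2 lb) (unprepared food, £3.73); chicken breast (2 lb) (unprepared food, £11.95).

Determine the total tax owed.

Used textbook £28.20: books and periodicals → 0% → £0.00
Sleeping bag £53.96: sports equipment → 4.75% → £2.56
Wireless earbuds £212.20: electronics → 5.5% → £11.67
27" monitor £505.87: electronics → 5.5% + 2.75% surcharge = 8.25% → £41.73
E-reader £199.47: electronics → 5.5% → £10.97
Poetry collection £24.11: books and periodicals → 0% → £0.00
Pasta (2 lb) £3.73: unprepared food → 9.25% → £0.35
Chicken breast (2 lb) £11.95: unprepared food → 9.25% → £1.11
Total tax = £2.56 + £11.67 + £41.73 + £10.97 + £0.35 + £1.11 = £68.39

£68.39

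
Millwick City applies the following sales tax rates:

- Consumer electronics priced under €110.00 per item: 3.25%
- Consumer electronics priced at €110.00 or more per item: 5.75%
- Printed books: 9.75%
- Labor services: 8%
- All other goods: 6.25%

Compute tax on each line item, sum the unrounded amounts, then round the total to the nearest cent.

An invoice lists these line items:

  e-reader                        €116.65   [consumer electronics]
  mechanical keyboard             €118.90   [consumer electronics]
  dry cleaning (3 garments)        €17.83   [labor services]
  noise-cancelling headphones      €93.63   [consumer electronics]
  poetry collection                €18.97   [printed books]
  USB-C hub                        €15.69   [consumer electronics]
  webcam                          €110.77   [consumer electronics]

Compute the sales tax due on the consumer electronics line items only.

€23.47

E-reader €116.65: consumer electronics, €110.00 or more → 5.75% → €6.707375
Mechanical keyboard €118.90: consumer electronics, €110.00 or more → 5.75% → €6.83675
Noise-cancelling headphones €93.63: consumer electronics, under €110.00 → 3.25% → €3.042975
USB-C hub €15.69: consumer electronics, under €110.00 → 3.25% → €0.509925
Webcam €110.77: consumer electronics, €110.00 or more → 5.75% → €6.369275
Tax on consumer electronics: unrounded sum = €23.4663 → €23.47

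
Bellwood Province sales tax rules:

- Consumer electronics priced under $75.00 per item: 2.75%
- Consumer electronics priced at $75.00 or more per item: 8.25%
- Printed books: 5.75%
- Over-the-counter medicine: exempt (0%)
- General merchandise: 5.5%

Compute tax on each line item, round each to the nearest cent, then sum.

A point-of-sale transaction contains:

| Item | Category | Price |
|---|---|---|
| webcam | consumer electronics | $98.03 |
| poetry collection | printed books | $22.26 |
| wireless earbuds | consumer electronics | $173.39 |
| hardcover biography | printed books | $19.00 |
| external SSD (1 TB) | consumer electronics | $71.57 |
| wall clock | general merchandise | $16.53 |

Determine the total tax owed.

Webcam $98.03: consumer electronics, $75.00 or more → 8.25% → $8.09
Poetry collection $22.26: printed books → 5.75% → $1.28
Wireless earbuds $173.39: consumer electronics, $75.00 or more → 8.25% → $14.30
Hardcover biography $19.00: printed books → 5.75% → $1.09
External SSD (1 TB) $71.57: consumer electronics, under $75.00 → 2.75% → $1.97
Wall clock $16.53: general merchandise → 5.5% → $0.91
Total tax = $8.09 + $1.28 + $14.30 + $1.09 + $1.97 + $0.91 = $27.64

$27.64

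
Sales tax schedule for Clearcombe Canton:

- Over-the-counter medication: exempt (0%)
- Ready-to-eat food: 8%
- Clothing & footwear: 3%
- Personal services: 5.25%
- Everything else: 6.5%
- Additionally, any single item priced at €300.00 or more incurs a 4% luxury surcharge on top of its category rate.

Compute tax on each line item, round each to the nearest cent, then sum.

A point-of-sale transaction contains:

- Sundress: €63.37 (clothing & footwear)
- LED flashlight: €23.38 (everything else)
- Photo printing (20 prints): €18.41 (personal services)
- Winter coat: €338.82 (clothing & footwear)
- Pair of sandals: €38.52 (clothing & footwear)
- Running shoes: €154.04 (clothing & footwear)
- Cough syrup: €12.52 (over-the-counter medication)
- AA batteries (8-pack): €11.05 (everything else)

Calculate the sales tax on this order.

€34.61

Sundress €63.37: clothing & footwear → 3% → €1.90
LED flashlight €23.38: everything else → 6.5% → €1.52
Photo printing (20 prints) €18.41: personal services → 5.25% → €0.97
Winter coat €338.82: clothing & footwear → 3% + 4% surcharge = 7% → €23.72
Pair of sandals €38.52: clothing & footwear → 3% → €1.16
Running shoes €154.04: clothing & footwear → 3% → €4.62
Cough syrup €12.52: over-the-counter medication → 0% → €0.00
AA batteries (8-pack) €11.05: everything else → 6.5% → €0.72
Total tax = €1.90 + €1.52 + €0.97 + €23.72 + €1.16 + €4.62 + €0.72 = €34.61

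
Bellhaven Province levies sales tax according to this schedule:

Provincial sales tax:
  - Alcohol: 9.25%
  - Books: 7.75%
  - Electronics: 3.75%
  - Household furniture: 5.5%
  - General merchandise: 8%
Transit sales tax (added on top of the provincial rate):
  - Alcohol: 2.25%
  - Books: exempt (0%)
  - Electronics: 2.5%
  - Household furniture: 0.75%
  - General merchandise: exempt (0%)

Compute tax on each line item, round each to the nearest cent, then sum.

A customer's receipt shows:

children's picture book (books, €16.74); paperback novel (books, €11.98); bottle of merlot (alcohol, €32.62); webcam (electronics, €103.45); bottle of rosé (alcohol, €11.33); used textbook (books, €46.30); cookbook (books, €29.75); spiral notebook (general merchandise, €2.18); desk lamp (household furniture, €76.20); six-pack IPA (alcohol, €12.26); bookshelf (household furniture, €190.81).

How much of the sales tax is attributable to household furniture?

€16.69

Desk lamp €76.20: household furniture → 5.5% + 0.75% transit = 6.25% → €4.76
Bookshelf €190.81: household furniture → 5.5% + 0.75% transit = 6.25% → €11.93
Tax on household furniture = €4.76 + €11.93 = €16.69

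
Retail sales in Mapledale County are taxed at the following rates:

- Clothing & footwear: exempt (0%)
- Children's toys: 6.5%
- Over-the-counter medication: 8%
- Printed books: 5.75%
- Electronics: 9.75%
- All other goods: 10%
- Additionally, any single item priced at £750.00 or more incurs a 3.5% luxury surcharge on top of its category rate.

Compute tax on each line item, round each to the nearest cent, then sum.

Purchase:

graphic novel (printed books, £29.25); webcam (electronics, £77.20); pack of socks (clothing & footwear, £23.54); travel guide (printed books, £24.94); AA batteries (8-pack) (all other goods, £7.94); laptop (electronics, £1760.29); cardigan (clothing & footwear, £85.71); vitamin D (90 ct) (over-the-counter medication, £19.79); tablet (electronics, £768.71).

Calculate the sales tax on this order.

Graphic novel £29.25: printed books → 5.75% → £1.68
Webcam £77.20: electronics → 9.75% → £7.53
Pack of socks £23.54: clothing & footwear → 0% → £0.00
Travel guide £24.94: printed books → 5.75% → £1.43
AA batteries (8-pack) £7.94: all other goods → 10% → £0.79
Laptop £1760.29: electronics → 9.75% + 3.5% surcharge = 13.25% → £233.24
Cardigan £85.71: clothing & footwear → 0% → £0.00
Vitamin D (90 ct) £19.79: over-the-counter medication → 8% → £1.58
Tablet £768.71: electronics → 9.75% + 3.5% surcharge = 13.25% → £101.85
Total tax = £1.68 + £7.53 + £1.43 + £0.79 + £233.24 + £1.58 + £101.85 = £348.10

£348.10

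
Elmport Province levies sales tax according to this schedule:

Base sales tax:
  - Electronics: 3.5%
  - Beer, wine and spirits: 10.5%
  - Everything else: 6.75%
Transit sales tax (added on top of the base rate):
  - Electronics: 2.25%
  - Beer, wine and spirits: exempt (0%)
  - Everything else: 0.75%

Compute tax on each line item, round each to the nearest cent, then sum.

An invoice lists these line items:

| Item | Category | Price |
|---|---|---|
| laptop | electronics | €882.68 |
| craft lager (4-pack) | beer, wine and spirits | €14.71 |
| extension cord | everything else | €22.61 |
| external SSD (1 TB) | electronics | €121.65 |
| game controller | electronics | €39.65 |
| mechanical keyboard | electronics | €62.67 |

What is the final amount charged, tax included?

Laptop €882.68: electronics → 3.5% + 2.25% transit = 5.75% → €50.75
Craft lager (4-pack) €14.71: beer, wine and spirits → 10.5% + 0% transit = 10.5% → €1.54
Extension cord €22.61: everything else → 6.75% + 0.75% transit = 7.5% → €1.70
External SSD (1 TB) €121.65: electronics → 3.5% + 2.25% transit = 5.75% → €6.99
Game controller €39.65: electronics → 3.5% + 2.25% transit = 5.75% → €2.28
Mechanical keyboard €62.67: electronics → 3.5% + 2.25% transit = 5.75% → €3.60
Subtotal = €1143.97; tax = €66.86; total due = €1210.83

€1210.83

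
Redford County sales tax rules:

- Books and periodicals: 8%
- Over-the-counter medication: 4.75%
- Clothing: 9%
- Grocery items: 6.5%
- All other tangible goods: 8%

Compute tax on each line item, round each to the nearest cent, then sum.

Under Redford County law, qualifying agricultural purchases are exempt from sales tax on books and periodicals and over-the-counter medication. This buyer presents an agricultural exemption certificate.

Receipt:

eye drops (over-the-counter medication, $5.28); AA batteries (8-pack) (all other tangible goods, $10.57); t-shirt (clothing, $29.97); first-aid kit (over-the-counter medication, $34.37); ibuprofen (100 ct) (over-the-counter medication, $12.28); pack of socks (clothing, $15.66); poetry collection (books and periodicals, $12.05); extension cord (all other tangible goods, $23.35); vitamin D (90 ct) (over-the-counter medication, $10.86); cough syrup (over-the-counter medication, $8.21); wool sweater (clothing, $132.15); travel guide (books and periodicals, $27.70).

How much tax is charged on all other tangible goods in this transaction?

$2.72

AA batteries (8-pack) $10.57: all other tangible goods → 8% → $0.85
Extension cord $23.35: all other tangible goods → 8% → $1.87
Tax on all other tangible goods = $0.85 + $1.87 = $2.72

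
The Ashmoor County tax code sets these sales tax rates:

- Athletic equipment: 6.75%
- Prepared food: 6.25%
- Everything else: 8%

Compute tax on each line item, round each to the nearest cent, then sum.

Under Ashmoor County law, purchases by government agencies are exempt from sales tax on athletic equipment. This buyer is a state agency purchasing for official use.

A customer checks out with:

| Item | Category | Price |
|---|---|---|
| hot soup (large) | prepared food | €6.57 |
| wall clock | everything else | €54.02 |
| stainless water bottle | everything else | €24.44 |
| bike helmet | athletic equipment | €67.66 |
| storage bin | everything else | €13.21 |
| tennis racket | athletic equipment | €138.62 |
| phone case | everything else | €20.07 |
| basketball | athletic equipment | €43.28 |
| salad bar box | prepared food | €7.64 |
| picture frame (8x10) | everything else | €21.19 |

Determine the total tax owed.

Hot soup (large) €6.57: prepared food → 6.25% → €0.41
Wall clock €54.02: everything else → 8% → €4.32
Stainless water bottle €24.44: everything else → 8% → €1.96
Bike helmet €67.66: athletic equipment, buyer-exempt → 0% → €0.00
Storage bin €13.21: everything else → 8% → €1.06
Tennis racket €138.62: athletic equipment, buyer-exempt → 0% → €0.00
Phone case €20.07: everything else → 8% → €1.61
Basketball €43.28: athletic equipment, buyer-exempt → 0% → €0.00
Salad bar box €7.64: prepared food → 6.25% → €0.48
Picture frame (8x10) €21.19: everything else → 8% → €1.70
Total tax = €0.41 + €4.32 + €1.96 + €1.06 + €1.61 + €0.48 + €1.70 = €11.54

€11.54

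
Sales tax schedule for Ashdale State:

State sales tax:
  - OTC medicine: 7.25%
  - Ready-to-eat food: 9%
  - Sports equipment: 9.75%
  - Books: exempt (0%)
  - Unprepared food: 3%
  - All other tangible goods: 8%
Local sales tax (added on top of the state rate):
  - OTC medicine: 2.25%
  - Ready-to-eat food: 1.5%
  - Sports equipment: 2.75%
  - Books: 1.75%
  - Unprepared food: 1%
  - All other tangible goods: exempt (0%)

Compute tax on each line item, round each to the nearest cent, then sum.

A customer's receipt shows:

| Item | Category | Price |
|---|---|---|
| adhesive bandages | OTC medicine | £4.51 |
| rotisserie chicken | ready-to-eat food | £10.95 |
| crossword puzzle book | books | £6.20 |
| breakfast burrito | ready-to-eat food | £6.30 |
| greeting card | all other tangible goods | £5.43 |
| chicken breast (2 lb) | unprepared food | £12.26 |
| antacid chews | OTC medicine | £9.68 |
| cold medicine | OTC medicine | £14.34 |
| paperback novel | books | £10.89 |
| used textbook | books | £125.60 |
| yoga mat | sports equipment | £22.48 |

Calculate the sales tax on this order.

Adhesive bandages £4.51: OTC medicine → 7.25% + 2.25% local = 9.5% → £0.43
Rotisserie chicken £10.95: ready-to-eat food → 9% + 1.5% local = 10.5% → £1.15
Crossword puzzle book £6.20: books → 0% + 1.75% local = 1.75% → £0.11
Breakfast burrito £6.30: ready-to-eat food → 9% + 1.5% local = 10.5% → £0.66
Greeting card £5.43: all other tangible goods → 8% + 0% local = 8% → £0.43
Chicken breast (2 lb) £12.26: unprepared food → 3% + 1% local = 4% → £0.49
Antacid chews £9.68: OTC medicine → 7.25% + 2.25% local = 9.5% → £0.92
Cold medicine £14.34: OTC medicine → 7.25% + 2.25% local = 9.5% → £1.36
Paperback novel £10.89: books → 0% + 1.75% local = 1.75% → £0.19
Used textbook £125.60: books → 0% + 1.75% local = 1.75% → £2.20
Yoga mat £22.48: sports equipment → 9.75% + 2.75% local = 12.5% → £2.81
Total tax = £0.43 + £1.15 + £0.11 + £0.66 + £0.43 + £0.49 + £0.92 + £1.36 + £0.19 + £2.20 + £2.81 = £10.75

£10.75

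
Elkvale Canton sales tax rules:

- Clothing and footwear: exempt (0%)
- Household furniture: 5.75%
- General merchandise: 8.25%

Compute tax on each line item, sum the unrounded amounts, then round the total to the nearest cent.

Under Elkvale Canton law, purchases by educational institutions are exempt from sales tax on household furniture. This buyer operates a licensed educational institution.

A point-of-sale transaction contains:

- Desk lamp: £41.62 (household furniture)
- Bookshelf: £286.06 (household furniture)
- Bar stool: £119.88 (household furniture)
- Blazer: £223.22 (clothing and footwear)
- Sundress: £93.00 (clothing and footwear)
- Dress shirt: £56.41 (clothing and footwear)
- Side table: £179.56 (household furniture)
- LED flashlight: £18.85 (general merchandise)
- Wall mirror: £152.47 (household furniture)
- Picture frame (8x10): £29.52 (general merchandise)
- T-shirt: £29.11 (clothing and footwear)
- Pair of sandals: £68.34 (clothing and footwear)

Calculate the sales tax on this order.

Desk lamp £41.62: household furniture, buyer-exempt → 0% → £0.00
Bookshelf £286.06: household furniture, buyer-exempt → 0% → £0.00
Bar stool £119.88: household furniture, buyer-exempt → 0% → £0.00
Blazer £223.22: clothing and footwear → 0% → £0.00
Sundress £93.00: clothing and footwear → 0% → £0.00
Dress shirt £56.41: clothing and footwear → 0% → £0.00
Side table £179.56: household furniture, buyer-exempt → 0% → £0.00
LED flashlight £18.85: general merchandise → 8.25% → £1.555125
Wall mirror £152.47: household furniture, buyer-exempt → 0% → £0.00
Picture frame (8x10) £29.52: general merchandise → 8.25% → £2.4354
T-shirt £29.11: clothing and footwear → 0% → £0.00
Pair of sandals £68.34: clothing and footwear → 0% → £0.00
Unrounded tax sum = £3.990525 → £3.99

£3.99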